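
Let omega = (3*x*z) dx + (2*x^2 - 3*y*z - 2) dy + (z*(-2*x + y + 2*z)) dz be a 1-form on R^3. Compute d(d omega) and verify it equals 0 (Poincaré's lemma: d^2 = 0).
d(d omega) = 0

Step 1: d omega = sum_{i<j} (∂f_j/∂x_i - ∂f_i/∂x_j) dx_i ∧ dx_j:
  coeff of dx ∧ dy: 4*x
  coeff of dx ∧ dz: -3*x - 2*z
  coeff of dy ∧ dz: 3*y + z
Step 2: Apply d again to each 2-form coefficient. The only possible 3-form in R^3 is dx ∧ dy ∧ dz, with coefficient
  ∂(coeff of dy∧dz)/∂x - ∂(coeff of dx∧dz)/∂y + ∂(coeff of dx∧dy)/∂z
  = ∂/∂x (3*y + z) - ∂/∂y (-3*x - 2*z) + ∂/∂z (4*x).
Each of these terms simplifies to sums of mixed partials that cancel in pairs. The result is 0 (by equality of mixed partials for smooth functions — Schwarz / Clairaut).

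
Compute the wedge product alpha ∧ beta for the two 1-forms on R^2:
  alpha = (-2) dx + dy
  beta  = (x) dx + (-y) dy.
alpha ∧ beta = (-x + 2*y) dx ∧ dy

Distribute the wedge, using dx_i ∧ dx_j = -dx_j ∧ dx_i and dx_i ∧ dx_i = 0. For each pair (i, j) with i < j, the coefficient of dx_i ∧ dx_j in alpha ∧ beta is (alpha_i * beta_j - alpha_j * beta_i). Collecting: alpha ∧ beta = (-x + 2*y) dx ∧ dy.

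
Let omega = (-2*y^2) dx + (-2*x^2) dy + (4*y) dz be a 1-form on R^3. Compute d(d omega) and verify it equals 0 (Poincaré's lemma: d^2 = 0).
d(d omega) = 0

Step 1: d omega = sum_{i<j} (∂f_j/∂x_i - ∂f_i/∂x_j) dx_i ∧ dx_j:
  coeff of dx ∧ dy: -4*x + 4*y
  coeff of dx ∧ dz: 0
  coeff of dy ∧ dz: 4
Step 2: Apply d again to each 2-form coefficient. The only possible 3-form in R^3 is dx ∧ dy ∧ dz, with coefficient
  ∂(coeff of dy∧dz)/∂x - ∂(coeff of dx∧dz)/∂y + ∂(coeff of dx∧dy)/∂z
  = ∂/∂x (4) - ∂/∂y (0) + ∂/∂z (-4*x + 4*y).
Each of these terms simplifies to sums of mixed partials that cancel in pairs. The result is 0 (by equality of mixed partials for smooth functions — Schwarz / Clairaut).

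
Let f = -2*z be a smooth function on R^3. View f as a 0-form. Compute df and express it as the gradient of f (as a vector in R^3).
df = (0) dx + (0) dy + (-2) dz; grad f = (0, 0, -2)

For a 0-form f, d f = (∂f/∂x) dx + (∂f/∂y) dy + (∂f/∂z) dz. The components of the vector representation are exactly the entries of grad f in Cartesian coordinates:
  ∂f/∂x = 0
  ∂f/∂y = 0
  ∂f/∂z = -2.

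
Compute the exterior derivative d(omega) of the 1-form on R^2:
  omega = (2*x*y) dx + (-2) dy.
d(omega) = (-2*x) dx ∧ dy

For a 1-form omega = sum_i f_i dx_i, the exterior derivative is
  d(omega) = sum_{i < j} (∂f_j/∂x_i - ∂f_i/∂x_j) dx_i ∧ dx_j.
  coefficient of dx ∧ dy: ∂f_2/∂x - ∂f_1/∂y = ∂(-2)/∂x - ∂(2*x*y)/∂y = -2*x
Assembling: d(omega) = (-2*x) dx ∧ dy.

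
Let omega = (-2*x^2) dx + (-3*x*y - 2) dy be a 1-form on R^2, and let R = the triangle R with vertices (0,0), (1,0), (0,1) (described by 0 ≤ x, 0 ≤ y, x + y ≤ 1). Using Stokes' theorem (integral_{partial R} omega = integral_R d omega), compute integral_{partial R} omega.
integral_(partial R) omega = -1/2

Stokes: integral_partial_R omega = integral_R d omega with d omega = (∂Q/∂x - ∂P/∂y) dx ∧ dy.
  ∂Q/∂x = -3*y
  ∂P/∂y = 0
  integrand = ∂Q/∂x - ∂P/∂y = -3*y.
Integrating over R: integral_0^1 integral_0^{1-x} (-3*y) dy dx = -1/2.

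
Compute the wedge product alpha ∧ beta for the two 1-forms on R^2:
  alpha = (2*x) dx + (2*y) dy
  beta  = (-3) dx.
alpha ∧ beta = (6*y) dx ∧ dy

Distribute the wedge, using dx_i ∧ dx_j = -dx_j ∧ dx_i and dx_i ∧ dx_i = 0. For each pair (i, j) with i < j, the coefficient of dx_i ∧ dx_j in alpha ∧ beta is (alpha_i * beta_j - alpha_j * beta_i). Collecting: alpha ∧ beta = (6*y) dx ∧ dy.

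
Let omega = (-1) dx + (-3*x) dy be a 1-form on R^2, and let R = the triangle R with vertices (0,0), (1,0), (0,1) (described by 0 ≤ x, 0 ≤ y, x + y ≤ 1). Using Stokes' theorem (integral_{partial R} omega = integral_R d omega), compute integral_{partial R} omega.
integral_(partial R) omega = -3/2

Stokes: integral_partial_R omega = integral_R d omega with d omega = (∂Q/∂x - ∂P/∂y) dx ∧ dy.
  ∂Q/∂x = -3
  ∂P/∂y = 0
  integrand = ∂Q/∂x - ∂P/∂y = -3.
Integrating over R: integral_0^1 integral_0^{1-x} (-3) dy dx = -3/2.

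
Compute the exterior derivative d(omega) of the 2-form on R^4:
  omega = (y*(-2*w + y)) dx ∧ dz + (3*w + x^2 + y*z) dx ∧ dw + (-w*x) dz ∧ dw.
d(omega) = (2*w - 2*y) dx ∧ dy ∧ dz + (-w - 3*y) dx ∧ dz ∧ dw + (-z) dx ∧ dy ∧ dw

For a 2-form omega = sum_{i<j} g_{ij} dx_i ∧ dx_j, the exterior derivative is
  d(omega) = sum_{i<j} d(g_{ij}) ∧ dx_i ∧ dx_j = sum_{i<j, k} (∂g_{ij}/∂x_k) dx_k ∧ dx_i ∧ dx_j.
Expand each term, using dx_k ∧ dx_i ∧ dx_j = sgn(permutation) dx_{(a)} ∧ dx_{(b)} ∧ dx_{(c)} with (a < b < c) sorted:
  d(y*(-2*w + y)) includes (∂/∂y)(y*(-2*w + y)) dy = (-2*w + 2*y) dy, which multiplied by dx ∧ dz gives (2*w - 2*y) dx ∧ dy ∧ dz
  d(y*(-2*w + y)) includes (∂/∂w)(y*(-2*w + y)) dw = (-2*y) dw, which multiplied by dx ∧ dz gives (-2*y) dx ∧ dz ∧ dw
  d(3*w + x^2 + y*z) includes (∂/∂y)(3*w + x^2 + y*z) dy = (z) dy, which multiplied by dx ∧ dw gives (-z) dx ∧ dy ∧ dw
  d(3*w + x^2 + y*z) includes (∂/∂z)(3*w + x^2 + y*z) dz = (y) dz, which multiplied by dx ∧ dw gives (-y) dx ∧ dz ∧ dw
  d(-w*x) includes (∂/∂x)(-w*x) dx = (-w) dx, which multiplied by dz ∧ dw gives (-w) dx ∧ dz ∧ dw
Collecting like 3-forms: d(omega) = (2*w - 2*y) dx ∧ dy ∧ dz + (-w - 3*y) dx ∧ dz ∧ dw + (-z) dx ∧ dy ∧ dw.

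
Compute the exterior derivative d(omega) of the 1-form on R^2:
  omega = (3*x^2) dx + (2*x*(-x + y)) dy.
d(omega) = (-4*x + 2*y) dx ∧ dy

For a 1-form omega = sum_i f_i dx_i, the exterior derivative is
  d(omega) = sum_{i < j} (∂f_j/∂x_i - ∂f_i/∂x_j) dx_i ∧ dx_j.
  coefficient of dx ∧ dy: ∂f_2/∂x - ∂f_1/∂y = ∂(2*x*(-x + y))/∂x - ∂(3*x^2)/∂y = -4*x + 2*y
Assembling: d(omega) = (-4*x + 2*y) dx ∧ dy.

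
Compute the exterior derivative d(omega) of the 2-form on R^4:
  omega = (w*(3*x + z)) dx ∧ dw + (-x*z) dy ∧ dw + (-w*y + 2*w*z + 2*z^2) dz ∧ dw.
d(omega) = (-w) dx ∧ dz ∧ dw + (-z) dx ∧ dy ∧ dw + (-w + x) dy ∧ dz ∧ dw

For a 2-form omega = sum_{i<j} g_{ij} dx_i ∧ dx_j, the exterior derivative is
  d(omega) = sum_{i<j} d(g_{ij}) ∧ dx_i ∧ dx_j = sum_{i<j, k} (∂g_{ij}/∂x_k) dx_k ∧ dx_i ∧ dx_j.
Expand each term, using dx_k ∧ dx_i ∧ dx_j = sgn(permutation) dx_{(a)} ∧ dx_{(b)} ∧ dx_{(c)} with (a < b < c) sorted:
  d(w*(3*x + z)) includes (∂/∂z)(w*(3*x + z)) dz = (w) dz, which multiplied by dx ∧ dw gives (-w) dx ∧ dz ∧ dw
  d(-x*z) includes (∂/∂x)(-x*z) dx = (-z) dx, which multiplied by dy ∧ dw gives (-z) dx ∧ dy ∧ dw
  d(-x*z) includes (∂/∂z)(-x*z) dz = (-x) dz, which multiplied by dy ∧ dw gives (x) dy ∧ dz ∧ dw
  d(-w*y + 2*w*z + 2*z^2) includes (∂/∂y)(-w*y + 2*w*z + 2*z^2) dy = (-w) dy, which multiplied by dz ∧ dw gives (-w) dy ∧ dz ∧ dw
Collecting like 3-forms: d(omega) = (-w) dx ∧ dz ∧ dw + (-z) dx ∧ dy ∧ dw + (-w + x) dy ∧ dz ∧ dw.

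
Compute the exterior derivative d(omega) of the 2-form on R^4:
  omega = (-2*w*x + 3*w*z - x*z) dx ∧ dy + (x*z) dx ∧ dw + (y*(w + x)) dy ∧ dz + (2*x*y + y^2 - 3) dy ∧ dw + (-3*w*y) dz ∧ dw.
d(omega) = (3*w - x + y) dx ∧ dy ∧ dz + (-2*x + 2*y + 3*z) dx ∧ dy ∧ dw + (-x) dx ∧ dz ∧ dw + (-3*w + y) dy ∧ dz ∧ dw

For a 2-form omega = sum_{i<j} g_{ij} dx_i ∧ dx_j, the exterior derivative is
  d(omega) = sum_{i<j} d(g_{ij}) ∧ dx_i ∧ dx_j = sum_{i<j, k} (∂g_{ij}/∂x_k) dx_k ∧ dx_i ∧ dx_j.
Expand each term, using dx_k ∧ dx_i ∧ dx_j = sgn(permutation) dx_{(a)} ∧ dx_{(b)} ∧ dx_{(c)} with (a < b < c) sorted:
  d(-2*w*x + 3*w*z - x*z) includes (∂/∂z)(-2*w*x + 3*w*z - x*z) dz = (3*w - x) dz, which multiplied by dx ∧ dy gives (3*w - x) dx ∧ dy ∧ dz
  d(-2*w*x + 3*w*z - x*z) includes (∂/∂w)(-2*w*x + 3*w*z - x*z) dw = (-2*x + 3*z) dw, which multiplied by dx ∧ dy gives (-2*x + 3*z) dx ∧ dy ∧ dw
  d(x*z) includes (∂/∂z)(x*z) dz = (x) dz, which multiplied by dx ∧ dw gives (-x) dx ∧ dz ∧ dw
  d(y*(w + x)) includes (∂/∂x)(y*(w + x)) dx = (y) dx, which multiplied by dy ∧ dz gives (y) dx ∧ dy ∧ dz
  d(y*(w + x)) includes (∂/∂w)(y*(w + x)) dw = (y) dw, which multiplied by dy ∧ dz gives (y) dy ∧ dz ∧ dw
  d(2*x*y + y^2 - 3) includes (∂/∂x)(2*x*y + y^2 - 3) dx = (2*y) dx, which multiplied by dy ∧ dw gives (2*y) dx ∧ dy ∧ dw
  d(-3*w*y) includes (∂/∂y)(-3*w*y) dy = (-3*w) dy, which multiplied by dz ∧ dw gives (-3*w) dy ∧ dz ∧ dw
Collecting like 3-forms: d(omega) = (3*w - x + y) dx ∧ dy ∧ dz + (-2*x + 2*y + 3*z) dx ∧ dy ∧ dw + (-x) dx ∧ dz ∧ dw + (-3*w + y) dy ∧ dz ∧ dw.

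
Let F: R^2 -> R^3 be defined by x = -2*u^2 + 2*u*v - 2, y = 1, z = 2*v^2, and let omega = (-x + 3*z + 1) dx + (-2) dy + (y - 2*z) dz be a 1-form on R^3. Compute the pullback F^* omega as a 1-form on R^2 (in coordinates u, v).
F^* omega = (-8*u^3 + 12*u^2*v - 28*u*v^2 - 12*u + 12*v^3 + 6*v) du + (4*u^3 - 4*u^2*v + 12*u*v^2 + 6*u - 16*v^3 + 4*v) dv

Using F^*(f dg) = (f ∘ F) d(g ∘ F), substitute each coordinate x_i by F_i(u, v) in f_i, and replace dx_i by d F_i = (∂F_i/∂u) du + (∂F_i/∂v) dv.
  For the x component: f_1(F) = 2*u^2 - 2*u*v + 6*v^2 + 3; d F_1 = (-4*u + 2*v) du + (2*u) dv
  For the y component: f_2(F) = -2; d F_2 = (0) du + (0) dv
  For the z component: f_3(F) = 1 - 4*v^2; d F_3 = (0) du + (4*v) dv
Combining and collecting du, dv coefficients:
  coeff of du: -8*u^3 + 12*u^2*v - 28*u*v^2 - 12*u + 12*v^3 + 6*v
  coeff of dv: 4*u^3 - 4*u^2*v + 12*u*v^2 + 6*u - 16*v^3 + 4*v
F^* omega = (-8*u^3 + 12*u^2*v - 28*u*v^2 - 12*u + 12*v^3 + 6*v) du + (4*u^3 - 4*u^2*v + 12*u*v^2 + 6*u - 16*v^3 + 4*v) dv.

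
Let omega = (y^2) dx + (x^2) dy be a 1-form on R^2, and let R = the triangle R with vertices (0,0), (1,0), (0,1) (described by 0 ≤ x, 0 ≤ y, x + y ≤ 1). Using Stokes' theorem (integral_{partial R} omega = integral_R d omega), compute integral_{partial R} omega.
integral_(partial R) omega = 0

Stokes: integral_partial_R omega = integral_R d omega with d omega = (∂Q/∂x - ∂P/∂y) dx ∧ dy.
  ∂Q/∂x = 2*x
  ∂P/∂y = 2*y
  integrand = ∂Q/∂x - ∂P/∂y = 2*x - 2*y.
Integrating over R: integral_0^1 integral_0^{1-x} (2*x - 2*y) dy dx = 0.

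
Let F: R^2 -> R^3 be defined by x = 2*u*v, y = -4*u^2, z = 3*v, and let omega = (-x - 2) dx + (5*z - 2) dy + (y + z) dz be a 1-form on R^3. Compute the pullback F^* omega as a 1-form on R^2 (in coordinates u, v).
F^* omega = (-4*u*v^2 - 120*u*v + 16*u - 4*v) du + (-4*u^2*v - 12*u^2 - 4*u + 9*v) dv

Using F^*(f dg) = (f ∘ F) d(g ∘ F), substitute each coordinate x_i by F_i(u, v) in f_i, and replace dx_i by d F_i = (∂F_i/∂u) du + (∂F_i/∂v) dv.
  For the x component: f_1(F) = -2*u*v - 2; d F_1 = (2*v) du + (2*u) dv
  For the y component: f_2(F) = 15*v - 2; d F_2 = (-8*u) du + (0) dv
  For the z component: f_3(F) = -4*u^2 + 3*v; d F_3 = (0) du + (3) dv
Combining and collecting du, dv coefficients:
  coeff of du: -4*u*v^2 - 120*u*v + 16*u - 4*v
  coeff of dv: -4*u^2*v - 12*u^2 - 4*u + 9*v
F^* omega = (-4*u*v^2 - 120*u*v + 16*u - 4*v) du + (-4*u^2*v - 12*u^2 - 4*u + 9*v) dv.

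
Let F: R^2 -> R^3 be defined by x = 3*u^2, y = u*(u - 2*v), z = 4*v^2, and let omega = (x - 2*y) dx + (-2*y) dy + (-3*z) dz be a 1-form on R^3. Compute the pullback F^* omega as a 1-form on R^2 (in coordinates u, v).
F^* omega = (2*u*(u^2 + 18*u*v - 4*v^2)) du + (4*u^3 - 8*u^2*v - 96*v^3) dv

Using F^*(f dg) = (f ∘ F) d(g ∘ F), substitute each coordinate x_i by F_i(u, v) in f_i, and replace dx_i by d F_i = (∂F_i/∂u) du + (∂F_i/∂v) dv.
  For the x component: f_1(F) = u*(u + 4*v); d F_1 = (6*u) du + (0) dv
  For the y component: f_2(F) = 2*u*(-u + 2*v); d F_2 = (2*u - 2*v) du + (-2*u) dv
  For the z component: f_3(F) = -12*v^2; d F_3 = (0) du + (8*v) dv
Combining and collecting du, dv coefficients:
  coeff of du: 2*u*(u^2 + 18*u*v - 4*v^2)
  coeff of dv: 4*u^3 - 8*u^2*v - 96*v^3
F^* omega = (2*u*(u^2 + 18*u*v - 4*v^2)) du + (4*u^3 - 8*u^2*v - 96*v^3) dv.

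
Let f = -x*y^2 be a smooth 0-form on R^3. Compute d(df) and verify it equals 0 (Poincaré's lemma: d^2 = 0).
d(df) = 0

Step 1: df = sum_i (∂f/∂x_i) dx_i = (-y^2) dx + (-2*x*y) dy + (0) dz.
Step 2: Apply d again. Using the 1-form formula, the coefficient of dx ∧ dy in d(df) is ∂^2 f/∂x ∂y - ∂^2 f/∂y ∂x = (-2*y) - (-2*y) = 0 (equality of mixed partials for smooth f).
Similarly for dx ∧ dz and dy ∧ dz — all coefficients vanish. So d(df) = 0.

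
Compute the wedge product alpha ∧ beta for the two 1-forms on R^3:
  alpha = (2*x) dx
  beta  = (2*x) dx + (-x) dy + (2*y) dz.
alpha ∧ beta = (-2*x^2) dx ∧ dy + (4*x*y) dx ∧ dz

Distribute the wedge, using dx_i ∧ dx_j = -dx_j ∧ dx_i and dx_i ∧ dx_i = 0. For each pair (i, j) with i < j, the coefficient of dx_i ∧ dx_j in alpha ∧ beta is (alpha_i * beta_j - alpha_j * beta_i). Collecting: alpha ∧ beta = (-2*x^2) dx ∧ dy + (4*x*y) dx ∧ dz.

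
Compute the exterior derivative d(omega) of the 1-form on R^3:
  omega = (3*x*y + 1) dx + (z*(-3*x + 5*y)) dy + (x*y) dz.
d(omega) = (-3*x - 3*z) dx ∧ dy + (y) dx ∧ dz + (4*x - 5*y) dy ∧ dz

For a 1-form omega = sum_i f_i dx_i, the exterior derivative is
  d(omega) = sum_{i < j} (∂f_j/∂x_i - ∂f_i/∂x_j) dx_i ∧ dx_j.
  coefficient of dx ∧ dy: ∂f_2/∂x - ∂f_1/∂y = ∂(z*(-3*x + 5*y))/∂x - ∂(3*x*y + 1)/∂y = -3*x - 3*z
  coefficient of dx ∧ dz: ∂f_3/∂x - ∂f_1/∂z = ∂(x*y)/∂x - ∂(3*x*y + 1)/∂z = y
  coefficient of dy ∧ dz: ∂f_3/∂y - ∂f_2/∂z = ∂(x*y)/∂y - ∂(z*(-3*x + 5*y))/∂z = 4*x - 5*y
Assembling: d(omega) = (-3*x - 3*z) dx ∧ dy + (y) dx ∧ dz + (4*x - 5*y) dy ∧ dz.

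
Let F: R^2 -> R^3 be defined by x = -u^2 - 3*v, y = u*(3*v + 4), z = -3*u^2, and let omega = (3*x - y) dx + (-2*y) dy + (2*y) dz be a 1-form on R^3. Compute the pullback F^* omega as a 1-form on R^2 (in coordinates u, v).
F^* omega = (2*u*(3*u^2 - 15*u*v - 20*u - 9*v^2 - 15*v - 16)) du + (-18*u^2*v - 15*u^2 + 9*u*v + 12*u + 27*v) dv

Using F^*(f dg) = (f ∘ F) d(g ∘ F), substitute each coordinate x_i by F_i(u, v) in f_i, and replace dx_i by d F_i = (∂F_i/∂u) du + (∂F_i/∂v) dv.
  For the x component: f_1(F) = -3*u^2 - 3*u*v - 4*u - 9*v; d F_1 = (-2*u) du + (-3) dv
  For the y component: f_2(F) = 2*u*(-3*v - 4); d F_2 = (3*v + 4) du + (3*u) dv
  For the z component: f_3(F) = 2*u*(3*v + 4); d F_3 = (-6*u) du + (0) dv
Combining and collecting du, dv coefficients:
  coeff of du: 2*u*(3*u^2 - 15*u*v - 20*u - 9*v^2 - 15*v - 16)
  coeff of dv: -18*u^2*v - 15*u^2 + 9*u*v + 12*u + 27*v
F^* omega = (2*u*(3*u^2 - 15*u*v - 20*u - 9*v^2 - 15*v - 16)) du + (-18*u^2*v - 15*u^2 + 9*u*v + 12*u + 27*v) dv.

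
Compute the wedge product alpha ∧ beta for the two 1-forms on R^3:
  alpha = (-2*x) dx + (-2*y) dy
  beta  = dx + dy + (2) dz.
alpha ∧ beta = (-2*x + 2*y) dx ∧ dy + (-4*x) dx ∧ dz + (-4*y) dy ∧ dz

Distribute the wedge, using dx_i ∧ dx_j = -dx_j ∧ dx_i and dx_i ∧ dx_i = 0. For each pair (i, j) with i < j, the coefficient of dx_i ∧ dx_j in alpha ∧ beta is (alpha_i * beta_j - alpha_j * beta_i). Collecting: alpha ∧ beta = (-2*x + 2*y) dx ∧ dy + (-4*x) dx ∧ dz + (-4*y) dy ∧ dz.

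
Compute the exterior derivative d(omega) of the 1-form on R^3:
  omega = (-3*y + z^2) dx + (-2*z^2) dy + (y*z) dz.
d(omega) = (3) dx ∧ dy + (-2*z) dx ∧ dz + (5*z) dy ∧ dz

For a 1-form omega = sum_i f_i dx_i, the exterior derivative is
  d(omega) = sum_{i < j} (∂f_j/∂x_i - ∂f_i/∂x_j) dx_i ∧ dx_j.
  coefficient of dx ∧ dy: ∂f_2/∂x - ∂f_1/∂y = ∂(-2*z^2)/∂x - ∂(-3*y + z^2)/∂y = 3
  coefficient of dx ∧ dz: ∂f_3/∂x - ∂f_1/∂z = ∂(y*z)/∂x - ∂(-3*y + z^2)/∂z = -2*z
  coefficient of dy ∧ dz: ∂f_3/∂y - ∂f_2/∂z = ∂(y*z)/∂y - ∂(-2*z^2)/∂z = 5*z
Assembling: d(omega) = (3) dx ∧ dy + (-2*z) dx ∧ dz + (5*z) dy ∧ dz.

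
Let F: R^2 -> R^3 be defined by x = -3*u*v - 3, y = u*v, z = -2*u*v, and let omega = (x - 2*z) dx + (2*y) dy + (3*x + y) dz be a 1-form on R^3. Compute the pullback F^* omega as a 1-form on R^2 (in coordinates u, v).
F^* omega = (3*v*(5*u*v + 9)) du + (3*u*(5*u*v + 9)) dv

Using F^*(f dg) = (f ∘ F) d(g ∘ F), substitute each coordinate x_i by F_i(u, v) in f_i, and replace dx_i by d F_i = (∂F_i/∂u) du + (∂F_i/∂v) dv.
  For the x component: f_1(F) = u*v - 3; d F_1 = (-3*v) du + (-3*u) dv
  For the y component: f_2(F) = 2*u*v; d F_2 = (v) du + (u) dv
  For the z component: f_3(F) = -8*u*v - 9; d F_3 = (-2*v) du + (-2*u) dv
Combining and collecting du, dv coefficients:
  coeff of du: 3*v*(5*u*v + 9)
  coeff of dv: 3*u*(5*u*v + 9)
F^* omega = (3*v*(5*u*v + 9)) du + (3*u*(5*u*v + 9)) dv.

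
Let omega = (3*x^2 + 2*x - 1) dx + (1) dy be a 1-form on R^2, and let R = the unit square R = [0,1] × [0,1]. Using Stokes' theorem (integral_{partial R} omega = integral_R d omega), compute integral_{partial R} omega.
integral_(partial R) omega = 0

Stokes: integral_partial_R omega = integral_R d omega with d omega = (∂Q/∂x - ∂P/∂y) dx ∧ dy.
  ∂Q/∂x = 0
  ∂P/∂y = 0
  integrand = ∂Q/∂x - ∂P/∂y = 0.
Integrating over R: integral_0^1 integral_0^1 (0) dx dy = 0.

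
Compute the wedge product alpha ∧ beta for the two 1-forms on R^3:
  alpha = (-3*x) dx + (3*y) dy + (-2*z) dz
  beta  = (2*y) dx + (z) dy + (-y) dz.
alpha ∧ beta = (-3*x*z - 6*y^2) dx ∧ dy + (y*(3*x + 4*z)) dx ∧ dz + (-3*y^2 + 2*z^2) dy ∧ dz

Distribute the wedge, using dx_i ∧ dx_j = -dx_j ∧ dx_i and dx_i ∧ dx_i = 0. For each pair (i, j) with i < j, the coefficient of dx_i ∧ dx_j in alpha ∧ beta is (alpha_i * beta_j - alpha_j * beta_i). Collecting: alpha ∧ beta = (-3*x*z - 6*y^2) dx ∧ dy + (y*(3*x + 4*z)) dx ∧ dz + (-3*y^2 + 2*z^2) dy ∧ dz.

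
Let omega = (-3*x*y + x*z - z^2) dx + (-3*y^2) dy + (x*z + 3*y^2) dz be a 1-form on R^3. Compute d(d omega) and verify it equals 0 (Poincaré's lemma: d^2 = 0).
d(d omega) = 0

Step 1: d omega = sum_{i<j} (∂f_j/∂x_i - ∂f_i/∂x_j) dx_i ∧ dx_j:
  coeff of dx ∧ dy: 3*x
  coeff of dx ∧ dz: -x + 3*z
  coeff of dy ∧ dz: 6*y
Step 2: Apply d again to each 2-form coefficient. The only possible 3-form in R^3 is dx ∧ dy ∧ dz, with coefficient
  ∂(coeff of dy∧dz)/∂x - ∂(coeff of dx∧dz)/∂y + ∂(coeff of dx∧dy)/∂z
  = ∂/∂x (6*y) - ∂/∂y (-x + 3*z) + ∂/∂z (3*x).
Each of these terms simplifies to sums of mixed partials that cancel in pairs. The result is 0 (by equality of mixed partials for smooth functions — Schwarz / Clairaut).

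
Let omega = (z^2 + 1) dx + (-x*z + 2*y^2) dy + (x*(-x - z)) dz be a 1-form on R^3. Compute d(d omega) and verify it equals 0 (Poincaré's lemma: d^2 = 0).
d(d omega) = 0

Step 1: d omega = sum_{i<j} (∂f_j/∂x_i - ∂f_i/∂x_j) dx_i ∧ dx_j:
  coeff of dx ∧ dy: -z
  coeff of dx ∧ dz: -2*x - 3*z
  coeff of dy ∧ dz: x
Step 2: Apply d again to each 2-form coefficient. The only possible 3-form in R^3 is dx ∧ dy ∧ dz, with coefficient
  ∂(coeff of dy∧dz)/∂x - ∂(coeff of dx∧dz)/∂y + ∂(coeff of dx∧dy)/∂z
  = ∂/∂x (x) - ∂/∂y (-2*x - 3*z) + ∂/∂z (-z).
Each of these terms simplifies to sums of mixed partials that cancel in pairs. The result is 0 (by equality of mixed partials for smooth functions — Schwarz / Clairaut).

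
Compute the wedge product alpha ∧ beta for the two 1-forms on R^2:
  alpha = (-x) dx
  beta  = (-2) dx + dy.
alpha ∧ beta = (-x) dx ∧ dy

Distribute the wedge, using dx_i ∧ dx_j = -dx_j ∧ dx_i and dx_i ∧ dx_i = 0. For each pair (i, j) with i < j, the coefficient of dx_i ∧ dx_j in alpha ∧ beta is (alpha_i * beta_j - alpha_j * beta_i). Collecting: alpha ∧ beta = (-x) dx ∧ dy.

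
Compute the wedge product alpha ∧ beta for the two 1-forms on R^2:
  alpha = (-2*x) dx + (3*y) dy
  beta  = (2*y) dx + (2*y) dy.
alpha ∧ beta = (-2*y*(2*x + 3*y)) dx ∧ dy

Distribute the wedge, using dx_i ∧ dx_j = -dx_j ∧ dx_i and dx_i ∧ dx_i = 0. For each pair (i, j) with i < j, the coefficient of dx_i ∧ dx_j in alpha ∧ beta is (alpha_i * beta_j - alpha_j * beta_i). Collecting: alpha ∧ beta = (-2*y*(2*x + 3*y)) dx ∧ dy.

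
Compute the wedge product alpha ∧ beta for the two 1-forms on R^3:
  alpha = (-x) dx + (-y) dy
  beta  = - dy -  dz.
alpha ∧ beta = (x) dx ∧ dy + (x) dx ∧ dz + (y) dy ∧ dz

Distribute the wedge, using dx_i ∧ dx_j = -dx_j ∧ dx_i and dx_i ∧ dx_i = 0. For each pair (i, j) with i < j, the coefficient of dx_i ∧ dx_j in alpha ∧ beta is (alpha_i * beta_j - alpha_j * beta_i). Collecting: alpha ∧ beta = (x) dx ∧ dy + (x) dx ∧ dz + (y) dy ∧ dz.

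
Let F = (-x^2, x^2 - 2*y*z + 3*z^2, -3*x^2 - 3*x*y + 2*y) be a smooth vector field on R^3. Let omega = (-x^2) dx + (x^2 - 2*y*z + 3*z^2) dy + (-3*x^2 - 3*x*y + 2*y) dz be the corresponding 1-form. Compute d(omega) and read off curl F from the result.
d(omega) = (-3*x + 2*y - 6*z + 2) dy ∧ dz + (6*x + 3*y) dz ∧ dx + (2*x) dx ∧ dy; curl F = (-3*x + 2*y - 6*z + 2, 6*x + 3*y, 2*x)

d omega = sum_{i<j} (∂f_j/∂x_i - ∂f_i/∂x_j) dx_i ∧ dx_j. Under the identification (dy ∧ dz, dz ∧ dx, dx ∧ dy) ↔ (e_x, e_y, e_z), the coefficients are exactly the components of curl F. Compute:
  ∂R/∂y - ∂Q/∂z = (2 - 3*x) - (-2*y + 6*z) = -3*x + 2*y - 6*z + 2
  ∂P/∂z - ∂R/∂x = (0) - (-6*x - 3*y) = 6*x + 3*y
  ∂Q/∂x - ∂P/∂y = (2*x) - (0) = 2*x.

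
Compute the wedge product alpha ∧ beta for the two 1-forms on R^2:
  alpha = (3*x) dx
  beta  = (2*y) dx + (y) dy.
alpha ∧ beta = (3*x*y) dx ∧ dy

Distribute the wedge, using dx_i ∧ dx_j = -dx_j ∧ dx_i and dx_i ∧ dx_i = 0. For each pair (i, j) with i < j, the coefficient of dx_i ∧ dx_j in alpha ∧ beta is (alpha_i * beta_j - alpha_j * beta_i). Collecting: alpha ∧ beta = (3*x*y) dx ∧ dy.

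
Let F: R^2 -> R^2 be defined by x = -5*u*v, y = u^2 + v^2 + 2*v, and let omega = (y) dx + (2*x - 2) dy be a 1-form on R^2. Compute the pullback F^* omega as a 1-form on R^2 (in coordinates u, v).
F^* omega = (-25*u^2*v - 4*u - 5*v^3 - 10*v^2) du + (-5*u^3 - 25*u*v^2 - 30*u*v - 4*v - 4) dv

Using F^*(f dg) = (f ∘ F) d(g ∘ F), substitute each coordinate x_i by F_i(u, v) in f_i, and replace dx_i by d F_i = (∂F_i/∂u) du + (∂F_i/∂v) dv.
  For the x component: f_1(F) = u^2 + v^2 + 2*v; d F_1 = (-5*v) du + (-5*u) dv
  For the y component: f_2(F) = -10*u*v - 2; d F_2 = (2*u) du + (2*v + 2) dv
Combining and collecting du, dv coefficients:
  coeff of du: -25*u^2*v - 4*u - 5*v^3 - 10*v^2
  coeff of dv: -5*u^3 - 25*u*v^2 - 30*u*v - 4*v - 4
F^* omega = (-25*u^2*v - 4*u - 5*v^3 - 10*v^2) du + (-5*u^3 - 25*u*v^2 - 30*u*v - 4*v - 4) dv.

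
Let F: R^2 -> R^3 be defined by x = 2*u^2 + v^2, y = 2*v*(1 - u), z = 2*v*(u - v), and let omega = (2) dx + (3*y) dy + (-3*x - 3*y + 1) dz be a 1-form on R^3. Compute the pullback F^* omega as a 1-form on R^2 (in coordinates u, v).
F^* omega = (-12*u^2*v + 24*u*v^2 + 8*u - 6*v^3 - 24*v^2 + 2*v) du + (-12*u^3 + 48*u^2*v - 30*u*v^2 - 36*u*v + 2*u + 12*v^3 + 24*v^2 + 12*v) dv

Using F^*(f dg) = (f ∘ F) d(g ∘ F), substitute each coordinate x_i by F_i(u, v) in f_i, and replace dx_i by d F_i = (∂F_i/∂u) du + (∂F_i/∂v) dv.
  For the x component: f_1(F) = 2; d F_1 = (4*u) du + (2*v) dv
  For the y component: f_2(F) = 6*v*(1 - u); d F_2 = (-2*v) du + (2 - 2*u) dv
  For the z component: f_3(F) = -6*u^2 + 6*u*v - 3*v^2 - 6*v + 1; d F_3 = (2*v) du + (2*u - 4*v) dv
Combining and collecting du, dv coefficients:
  coeff of du: -12*u^2*v + 24*u*v^2 + 8*u - 6*v^3 - 24*v^2 + 2*v
  coeff of dv: -12*u^3 + 48*u^2*v - 30*u*v^2 - 36*u*v + 2*u + 12*v^3 + 24*v^2 + 12*v
F^* omega = (-12*u^2*v + 24*u*v^2 + 8*u - 6*v^3 - 24*v^2 + 2*v) du + (-12*u^3 + 48*u^2*v - 30*u*v^2 - 36*u*v + 2*u + 12*v^3 + 24*v^2 + 12*v) dv.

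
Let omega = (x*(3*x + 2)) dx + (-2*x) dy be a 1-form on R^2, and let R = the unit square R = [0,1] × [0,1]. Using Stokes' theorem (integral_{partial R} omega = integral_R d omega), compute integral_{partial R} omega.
integral_(partial R) omega = -2

Stokes: integral_partial_R omega = integral_R d omega with d omega = (∂Q/∂x - ∂P/∂y) dx ∧ dy.
  ∂Q/∂x = -2
  ∂P/∂y = 0
  integrand = ∂Q/∂x - ∂P/∂y = -2.
Integrating over R: integral_0^1 integral_0^1 (-2) dx dy = -2.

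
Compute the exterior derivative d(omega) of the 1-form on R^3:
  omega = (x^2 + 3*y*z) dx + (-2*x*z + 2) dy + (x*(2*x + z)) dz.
d(omega) = (-5*z) dx ∧ dy + (4*x - 3*y + z) dx ∧ dz + (2*x) dy ∧ dz

For a 1-form omega = sum_i f_i dx_i, the exterior derivative is
  d(omega) = sum_{i < j} (∂f_j/∂x_i - ∂f_i/∂x_j) dx_i ∧ dx_j.
  coefficient of dx ∧ dy: ∂f_2/∂x - ∂f_1/∂y = ∂(-2*x*z + 2)/∂x - ∂(x^2 + 3*y*z)/∂y = -5*z
  coefficient of dx ∧ dz: ∂f_3/∂x - ∂f_1/∂z = ∂(x*(2*x + z))/∂x - ∂(x^2 + 3*y*z)/∂z = 4*x - 3*y + z
  coefficient of dy ∧ dz: ∂f_3/∂y - ∂f_2/∂z = ∂(x*(2*x + z))/∂y - ∂(-2*x*z + 2)/∂z = 2*x
Assembling: d(omega) = (-5*z) dx ∧ dy + (4*x - 3*y + z) dx ∧ dz + (2*x) dy ∧ dz.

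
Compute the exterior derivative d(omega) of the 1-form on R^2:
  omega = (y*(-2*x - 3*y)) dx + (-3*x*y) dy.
d(omega) = (2*x + 3*y) dx ∧ dy

For a 1-form omega = sum_i f_i dx_i, the exterior derivative is
  d(omega) = sum_{i < j} (∂f_j/∂x_i - ∂f_i/∂x_j) dx_i ∧ dx_j.
  coefficient of dx ∧ dy: ∂f_2/∂x - ∂f_1/∂y = ∂(-3*x*y)/∂x - ∂(y*(-2*x - 3*y))/∂y = 2*x + 3*y
Assembling: d(omega) = (2*x + 3*y) dx ∧ dy.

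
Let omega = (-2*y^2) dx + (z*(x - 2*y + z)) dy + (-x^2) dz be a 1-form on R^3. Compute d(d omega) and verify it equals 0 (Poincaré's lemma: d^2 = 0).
d(d omega) = 0

Step 1: d omega = sum_{i<j} (∂f_j/∂x_i - ∂f_i/∂x_j) dx_i ∧ dx_j:
  coeff of dx ∧ dy: 4*y + z
  coeff of dx ∧ dz: -2*x
  coeff of dy ∧ dz: -x + 2*y - 2*z
Step 2: Apply d again to each 2-form coefficient. The only possible 3-form in R^3 is dx ∧ dy ∧ dz, with coefficient
  ∂(coeff of dy∧dz)/∂x - ∂(coeff of dx∧dz)/∂y + ∂(coeff of dx∧dy)/∂z
  = ∂/∂x (-x + 2*y - 2*z) - ∂/∂y (-2*x) + ∂/∂z (4*y + z).
Each of these terms simplifies to sums of mixed partials that cancel in pairs. The result is 0 (by equality of mixed partials for smooth functions — Schwarz / Clairaut).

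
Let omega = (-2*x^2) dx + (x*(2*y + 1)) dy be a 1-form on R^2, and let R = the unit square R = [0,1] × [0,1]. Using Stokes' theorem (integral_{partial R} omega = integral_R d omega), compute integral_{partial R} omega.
integral_(partial R) omega = 2

Stokes: integral_partial_R omega = integral_R d omega with d omega = (∂Q/∂x - ∂P/∂y) dx ∧ dy.
  ∂Q/∂x = 2*y + 1
  ∂P/∂y = 0
  integrand = ∂Q/∂x - ∂P/∂y = 2*y + 1.
Integrating over R: integral_0^1 integral_0^1 (2*y + 1) dx dy = 2.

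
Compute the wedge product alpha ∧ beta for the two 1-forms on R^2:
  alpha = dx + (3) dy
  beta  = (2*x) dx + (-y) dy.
alpha ∧ beta = (-6*x - y) dx ∧ dy

Distribute the wedge, using dx_i ∧ dx_j = -dx_j ∧ dx_i and dx_i ∧ dx_i = 0. For each pair (i, j) with i < j, the coefficient of dx_i ∧ dx_j in alpha ∧ beta is (alpha_i * beta_j - alpha_j * beta_i). Collecting: alpha ∧ beta = (-6*x - y) dx ∧ dy.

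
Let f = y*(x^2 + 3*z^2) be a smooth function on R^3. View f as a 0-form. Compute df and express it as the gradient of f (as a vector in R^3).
df = (2*x*y) dx + (x^2 + 3*z^2) dy + (6*y*z) dz; grad f = (2*x*y, x^2 + 3*z^2, 6*y*z)

For a 0-form f, d f = (∂f/∂x) dx + (∂f/∂y) dy + (∂f/∂z) dz. The components of the vector representation are exactly the entries of grad f in Cartesian coordinates:
  ∂f/∂x = 2*x*y
  ∂f/∂y = x^2 + 3*z^2
  ∂f/∂z = 6*y*z.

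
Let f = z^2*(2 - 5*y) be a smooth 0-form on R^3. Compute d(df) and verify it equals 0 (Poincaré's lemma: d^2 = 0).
d(df) = 0

Step 1: df = sum_i (∂f/∂x_i) dx_i = (0) dx + (-5*z^2) dy + (2*z*(2 - 5*y)) dz.
Step 2: Apply d again. Using the 1-form formula, the coefficient of dx ∧ dy in d(df) is ∂^2 f/∂x ∂y - ∂^2 f/∂y ∂x = (0) - (0) = 0 (equality of mixed partials for smooth f).
Similarly for dx ∧ dz and dy ∧ dz — all coefficients vanish. So d(df) = 0.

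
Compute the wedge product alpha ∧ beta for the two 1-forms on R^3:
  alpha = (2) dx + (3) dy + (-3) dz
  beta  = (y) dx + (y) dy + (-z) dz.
alpha ∧ beta = (-y) dx ∧ dy + (3*y - 2*z) dx ∧ dz + (3*y - 3*z) dy ∧ dz

Distribute the wedge, using dx_i ∧ dx_j = -dx_j ∧ dx_i and dx_i ∧ dx_i = 0. For each pair (i, j) with i < j, the coefficient of dx_i ∧ dx_j in alpha ∧ beta is (alpha_i * beta_j - alpha_j * beta_i). Collecting: alpha ∧ beta = (-y) dx ∧ dy + (3*y - 2*z) dx ∧ dz + (3*y - 3*z) dy ∧ dz.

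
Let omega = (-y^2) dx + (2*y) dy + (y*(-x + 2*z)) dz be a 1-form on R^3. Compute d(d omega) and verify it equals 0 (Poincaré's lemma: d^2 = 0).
d(d omega) = 0

Step 1: d omega = sum_{i<j} (∂f_j/∂x_i - ∂f_i/∂x_j) dx_i ∧ dx_j:
  coeff of dx ∧ dy: 2*y
  coeff of dx ∧ dz: -y
  coeff of dy ∧ dz: -x + 2*z
Step 2: Apply d again to each 2-form coefficient. The only possible 3-form in R^3 is dx ∧ dy ∧ dz, with coefficient
  ∂(coeff of dy∧dz)/∂x - ∂(coeff of dx∧dz)/∂y + ∂(coeff of dx∧dy)/∂z
  = ∂/∂x (-x + 2*z) - ∂/∂y (-y) + ∂/∂z (2*y).
Each of these terms simplifies to sums of mixed partials that cancel in pairs. The result is 0 (by equality of mixed partials for smooth functions — Schwarz / Clairaut).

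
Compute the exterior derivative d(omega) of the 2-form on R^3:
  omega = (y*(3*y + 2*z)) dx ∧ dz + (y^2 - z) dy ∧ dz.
d(omega) = (-6*y - 2*z) dx ∧ dy ∧ dz

For a 2-form omega = sum_{i<j} g_{ij} dx_i ∧ dx_j, the exterior derivative is
  d(omega) = sum_{i<j} d(g_{ij}) ∧ dx_i ∧ dx_j = sum_{i<j, k} (∂g_{ij}/∂x_k) dx_k ∧ dx_i ∧ dx_j.
Expand each term, using dx_k ∧ dx_i ∧ dx_j = sgn(permutation) dx_{(a)} ∧ dx_{(b)} ∧ dx_{(c)} with (a < b < c) sorted:
  d(y*(3*y + 2*z)) includes (∂/∂y)(y*(3*y + 2*z)) dy = (6*y + 2*z) dy, which multiplied by dx ∧ dz gives (-6*y - 2*z) dx ∧ dy ∧ dz
Collecting like 3-forms: d(omega) = (-6*y - 2*z) dx ∧ dy ∧ dz.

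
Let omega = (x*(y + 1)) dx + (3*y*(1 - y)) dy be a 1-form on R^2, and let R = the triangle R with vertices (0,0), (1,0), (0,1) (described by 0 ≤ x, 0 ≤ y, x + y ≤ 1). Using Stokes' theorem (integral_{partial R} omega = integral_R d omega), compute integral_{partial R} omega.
integral_(partial R) omega = -1/6

Stokes: integral_partial_R omega = integral_R d omega with d omega = (∂Q/∂x - ∂P/∂y) dx ∧ dy.
  ∂Q/∂x = 0
  ∂P/∂y = x
  integrand = ∂Q/∂x - ∂P/∂y = -x.
Integrating over R: integral_0^1 integral_0^{1-x} (-x) dy dx = -1/6.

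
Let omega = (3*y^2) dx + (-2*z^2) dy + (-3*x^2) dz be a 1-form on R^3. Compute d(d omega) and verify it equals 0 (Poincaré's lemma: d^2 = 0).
d(d omega) = 0

Step 1: d omega = sum_{i<j} (∂f_j/∂x_i - ∂f_i/∂x_j) dx_i ∧ dx_j:
  coeff of dx ∧ dy: -6*y
  coeff of dx ∧ dz: -6*x
  coeff of dy ∧ dz: 4*z
Step 2: Apply d again to each 2-form coefficient. The only possible 3-form in R^3 is dx ∧ dy ∧ dz, with coefficient
  ∂(coeff of dy∧dz)/∂x - ∂(coeff of dx∧dz)/∂y + ∂(coeff of dx∧dy)/∂z
  = ∂/∂x (4*z) - ∂/∂y (-6*x) + ∂/∂z (-6*y).
Each of these terms simplifies to sums of mixed partials that cancel in pairs. The result is 0 (by equality of mixed partials for smooth functions — Schwarz / Clairaut).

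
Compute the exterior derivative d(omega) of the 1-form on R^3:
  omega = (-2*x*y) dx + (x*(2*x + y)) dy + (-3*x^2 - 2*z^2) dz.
d(omega) = (6*x + y) dx ∧ dy + (-6*x) dx ∧ dz

For a 1-form omega = sum_i f_i dx_i, the exterior derivative is
  d(omega) = sum_{i < j} (∂f_j/∂x_i - ∂f_i/∂x_j) dx_i ∧ dx_j.
  coefficient of dx ∧ dy: ∂f_2/∂x - ∂f_1/∂y = ∂(x*(2*x + y))/∂x - ∂(-2*x*y)/∂y = 6*x + y
  coefficient of dx ∧ dz: ∂f_3/∂x - ∂f_1/∂z = ∂(-3*x^2 - 2*z^2)/∂x - ∂(-2*x*y)/∂z = -6*x
Assembling: d(omega) = (6*x + y) dx ∧ dy + (-6*x) dx ∧ dz.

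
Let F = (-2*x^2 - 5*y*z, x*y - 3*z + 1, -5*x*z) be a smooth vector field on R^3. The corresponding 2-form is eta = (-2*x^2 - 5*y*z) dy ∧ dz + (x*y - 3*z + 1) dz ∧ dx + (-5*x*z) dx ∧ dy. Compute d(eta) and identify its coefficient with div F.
d(eta) = (-8*x) dx ∧ dy ∧ dz; div F = -8*x

For a 2-form in R^3 of the form above, applying d gives a 3-form with coefficient ∂P/∂x + ∂Q/∂y + ∂R/∂z:
  ∂P/∂x = -4*x
  ∂Q/∂y = x
  ∂R/∂z = -5*x
Sum = -8*x, which is exactly div F.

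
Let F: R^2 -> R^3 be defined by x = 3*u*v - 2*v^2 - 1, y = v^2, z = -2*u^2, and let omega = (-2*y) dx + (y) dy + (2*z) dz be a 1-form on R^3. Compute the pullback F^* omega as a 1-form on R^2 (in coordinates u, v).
F^* omega = (16*u^3 - 6*v^3) du + (v^2*(-6*u + 10*v)) dv

Using F^*(f dg) = (f ∘ F) d(g ∘ F), substitute each coordinate x_i by F_i(u, v) in f_i, and replace dx_i by d F_i = (∂F_i/∂u) du + (∂F_i/∂v) dv.
  For the x component: f_1(F) = -2*v^2; d F_1 = (3*v) du + (3*u - 4*v) dv
  For the y component: f_2(F) = v^2; d F_2 = (0) du + (2*v) dv
  For the z component: f_3(F) = -4*u^2; d F_3 = (-4*u) du + (0) dv
Combining and collecting du, dv coefficients:
  coeff of du: 16*u^3 - 6*v^3
  coeff of dv: v^2*(-6*u + 10*v)
F^* omega = (16*u^3 - 6*v^3) du + (v^2*(-6*u + 10*v)) dv.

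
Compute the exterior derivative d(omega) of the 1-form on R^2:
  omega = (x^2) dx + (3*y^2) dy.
d(omega) = 0

For a 1-form omega = sum_i f_i dx_i, the exterior derivative is
  d(omega) = sum_{i < j} (∂f_j/∂x_i - ∂f_i/∂x_j) dx_i ∧ dx_j.

Assembling: d(omega) = 0.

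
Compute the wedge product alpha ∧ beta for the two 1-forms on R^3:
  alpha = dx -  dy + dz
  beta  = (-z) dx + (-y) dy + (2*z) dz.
alpha ∧ beta = (-y - z) dx ∧ dy + (3*z) dx ∧ dz + (y - 2*z) dy ∧ dz

Distribute the wedge, using dx_i ∧ dx_j = -dx_j ∧ dx_i and dx_i ∧ dx_i = 0. For each pair (i, j) with i < j, the coefficient of dx_i ∧ dx_j in alpha ∧ beta is (alpha_i * beta_j - alpha_j * beta_i). Collecting: alpha ∧ beta = (-y - z) dx ∧ dy + (3*z) dx ∧ dz + (y - 2*z) dy ∧ dz.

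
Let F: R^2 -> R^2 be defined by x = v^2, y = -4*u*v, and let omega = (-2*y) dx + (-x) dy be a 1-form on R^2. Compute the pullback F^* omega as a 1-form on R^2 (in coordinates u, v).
F^* omega = (4*v^3) du + (20*u*v^2) dv

Using F^*(f dg) = (f ∘ F) d(g ∘ F), substitute each coordinate x_i by F_i(u, v) in f_i, and replace dx_i by d F_i = (∂F_i/∂u) du + (∂F_i/∂v) dv.
  For the x component: f_1(F) = 8*u*v; d F_1 = (0) du + (2*v) dv
  For the y component: f_2(F) = -v^2; d F_2 = (-4*v) du + (-4*u) dv
Combining and collecting du, dv coefficients:
  coeff of du: 4*v^3
  coeff of dv: 20*u*v^2
F^* omega = (4*v^3) du + (20*u*v^2) dv.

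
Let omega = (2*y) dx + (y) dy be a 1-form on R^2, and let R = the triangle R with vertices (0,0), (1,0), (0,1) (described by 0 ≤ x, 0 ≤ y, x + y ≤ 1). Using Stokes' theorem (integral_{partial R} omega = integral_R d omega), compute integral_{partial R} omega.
integral_(partial R) omega = -1

Stokes: integral_partial_R omega = integral_R d omega with d omega = (∂Q/∂x - ∂P/∂y) dx ∧ dy.
  ∂Q/∂x = 0
  ∂P/∂y = 2
  integrand = ∂Q/∂x - ∂P/∂y = -2.
Integrating over R: integral_0^1 integral_0^{1-x} (-2) dy dx = -1.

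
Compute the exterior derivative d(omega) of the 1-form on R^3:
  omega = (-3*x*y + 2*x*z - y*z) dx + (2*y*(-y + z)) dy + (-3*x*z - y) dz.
d(omega) = (3*x + z) dx ∧ dy + (-2*x + y - 3*z) dx ∧ dz + (-2*y - 1) dy ∧ dz

For a 1-form omega = sum_i f_i dx_i, the exterior derivative is
  d(omega) = sum_{i < j} (∂f_j/∂x_i - ∂f_i/∂x_j) dx_i ∧ dx_j.
  coefficient of dx ∧ dy: ∂f_2/∂x - ∂f_1/∂y = ∂(2*y*(-y + z))/∂x - ∂(-3*x*y + 2*x*z - y*z)/∂y = 3*x + z
  coefficient of dx ∧ dz: ∂f_3/∂x - ∂f_1/∂z = ∂(-3*x*z - y)/∂x - ∂(-3*x*y + 2*x*z - y*z)/∂z = -2*x + y - 3*z
  coefficient of dy ∧ dz: ∂f_3/∂y - ∂f_2/∂z = ∂(-3*x*z - y)/∂y - ∂(2*y*(-y + z))/∂z = -2*y - 1
Assembling: d(omega) = (3*x + z) dx ∧ dy + (-2*x + y - 3*z) dx ∧ dz + (-2*y - 1) dy ∧ dz.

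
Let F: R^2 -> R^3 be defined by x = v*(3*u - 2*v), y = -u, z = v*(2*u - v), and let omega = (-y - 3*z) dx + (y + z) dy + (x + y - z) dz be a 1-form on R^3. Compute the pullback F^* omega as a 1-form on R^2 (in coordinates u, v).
F^* omega = (-16*u*v^2 - u*v + u + 7*v^3 + v^2) du + (-16*u^2*v + u^2 + 29*u*v^2 - 2*u*v - 10*v^3) dv

Using F^*(f dg) = (f ∘ F) d(g ∘ F), substitute each coordinate x_i by F_i(u, v) in f_i, and replace dx_i by d F_i = (∂F_i/∂u) du + (∂F_i/∂v) dv.
  For the x component: f_1(F) = -6*u*v + u + 3*v^2; d F_1 = (3*v) du + (3*u - 4*v) dv
  For the y component: f_2(F) = 2*u*v - u - v^2; d F_2 = (-1) du + (0) dv
  For the z component: f_3(F) = u*v - u - v^2; d F_3 = (2*v) du + (2*u - 2*v) dv
Combining and collecting du, dv coefficients:
  coeff of du: -16*u*v^2 - u*v + u + 7*v^3 + v^2
  coeff of dv: -16*u^2*v + u^2 + 29*u*v^2 - 2*u*v - 10*v^3
F^* omega = (-16*u*v^2 - u*v + u + 7*v^3 + v^2) du + (-16*u^2*v + u^2 + 29*u*v^2 - 2*u*v - 10*v^3) dv.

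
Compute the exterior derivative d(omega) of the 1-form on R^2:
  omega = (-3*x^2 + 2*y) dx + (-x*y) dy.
d(omega) = (-y - 2) dx ∧ dy

For a 1-form omega = sum_i f_i dx_i, the exterior derivative is
  d(omega) = sum_{i < j} (∂f_j/∂x_i - ∂f_i/∂x_j) dx_i ∧ dx_j.
  coefficient of dx ∧ dy: ∂f_2/∂x - ∂f_1/∂y = ∂(-x*y)/∂x - ∂(-3*x^2 + 2*y)/∂y = -y - 2
Assembling: d(omega) = (-y - 2) dx ∧ dy.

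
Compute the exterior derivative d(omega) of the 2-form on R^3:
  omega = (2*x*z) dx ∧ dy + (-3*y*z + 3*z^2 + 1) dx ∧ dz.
d(omega) = (2*x + 3*z) dx ∧ dy ∧ dz

For a 2-form omega = sum_{i<j} g_{ij} dx_i ∧ dx_j, the exterior derivative is
  d(omega) = sum_{i<j} d(g_{ij}) ∧ dx_i ∧ dx_j = sum_{i<j, k} (∂g_{ij}/∂x_k) dx_k ∧ dx_i ∧ dx_j.
Expand each term, using dx_k ∧ dx_i ∧ dx_j = sgn(permutation) dx_{(a)} ∧ dx_{(b)} ∧ dx_{(c)} with (a < b < c) sorted:
  d(2*x*z) includes (∂/∂z)(2*x*z) dz = (2*x) dz, which multiplied by dx ∧ dy gives (2*x) dx ∧ dy ∧ dz
  d(-3*y*z + 3*z^2 + 1) includes (∂/∂y)(-3*y*z + 3*z^2 + 1) dy = (-3*z) dy, which multiplied by dx ∧ dz gives (3*z) dx ∧ dy ∧ dz
Collecting like 3-forms: d(omega) = (2*x + 3*z) dx ∧ dy ∧ dz.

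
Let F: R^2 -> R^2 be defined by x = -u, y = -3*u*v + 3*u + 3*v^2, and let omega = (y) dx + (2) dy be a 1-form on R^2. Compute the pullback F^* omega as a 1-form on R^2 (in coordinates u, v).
F^* omega = (3*u*v - 3*u - 3*v^2 - 6*v + 6) du + (-6*u + 12*v) dv

Using F^*(f dg) = (f ∘ F) d(g ∘ F), substitute each coordinate x_i by F_i(u, v) in f_i, and replace dx_i by d F_i = (∂F_i/∂u) du + (∂F_i/∂v) dv.
  For the x component: f_1(F) = -3*u*v + 3*u + 3*v^2; d F_1 = (-1) du + (0) dv
  For the y component: f_2(F) = 2; d F_2 = (3 - 3*v) du + (-3*u + 6*v) dv
Combining and collecting du, dv coefficients:
  coeff of du: 3*u*v - 3*u - 3*v^2 - 6*v + 6
  coeff of dv: -6*u + 12*v
F^* omega = (3*u*v - 3*u - 3*v^2 - 6*v + 6) du + (-6*u + 12*v) dv.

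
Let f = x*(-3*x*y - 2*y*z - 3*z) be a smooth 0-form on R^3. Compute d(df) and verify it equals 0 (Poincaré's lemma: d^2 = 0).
d(df) = 0

Step 1: df = sum_i (∂f/∂x_i) dx_i = (-6*x*y - 2*y*z - 3*z) dx + (x*(-3*x - 2*z)) dy + (x*(-2*y - 3)) dz.
Step 2: Apply d again. Using the 1-form formula, the coefficient of dx ∧ dy in d(df) is ∂^2 f/∂x ∂y - ∂^2 f/∂y ∂x = (-6*x - 2*z) - (-6*x - 2*z) = 0 (equality of mixed partials for smooth f).
Similarly for dx ∧ dz and dy ∧ dz — all coefficients vanish. So d(df) = 0.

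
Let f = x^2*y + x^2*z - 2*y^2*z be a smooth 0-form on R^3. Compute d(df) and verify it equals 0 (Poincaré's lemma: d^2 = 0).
d(df) = 0

Step 1: df = sum_i (∂f/∂x_i) dx_i = (2*x*(y + z)) dx + (x^2 - 4*y*z) dy + (x^2 - 2*y^2) dz.
Step 2: Apply d again. Using the 1-form formula, the coefficient of dx ∧ dy in d(df) is ∂^2 f/∂x ∂y - ∂^2 f/∂y ∂x = (2*x) - (2*x) = 0 (equality of mixed partials for smooth f).
Similarly for dx ∧ dz and dy ∧ dz — all coefficients vanish. So d(df) = 0.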